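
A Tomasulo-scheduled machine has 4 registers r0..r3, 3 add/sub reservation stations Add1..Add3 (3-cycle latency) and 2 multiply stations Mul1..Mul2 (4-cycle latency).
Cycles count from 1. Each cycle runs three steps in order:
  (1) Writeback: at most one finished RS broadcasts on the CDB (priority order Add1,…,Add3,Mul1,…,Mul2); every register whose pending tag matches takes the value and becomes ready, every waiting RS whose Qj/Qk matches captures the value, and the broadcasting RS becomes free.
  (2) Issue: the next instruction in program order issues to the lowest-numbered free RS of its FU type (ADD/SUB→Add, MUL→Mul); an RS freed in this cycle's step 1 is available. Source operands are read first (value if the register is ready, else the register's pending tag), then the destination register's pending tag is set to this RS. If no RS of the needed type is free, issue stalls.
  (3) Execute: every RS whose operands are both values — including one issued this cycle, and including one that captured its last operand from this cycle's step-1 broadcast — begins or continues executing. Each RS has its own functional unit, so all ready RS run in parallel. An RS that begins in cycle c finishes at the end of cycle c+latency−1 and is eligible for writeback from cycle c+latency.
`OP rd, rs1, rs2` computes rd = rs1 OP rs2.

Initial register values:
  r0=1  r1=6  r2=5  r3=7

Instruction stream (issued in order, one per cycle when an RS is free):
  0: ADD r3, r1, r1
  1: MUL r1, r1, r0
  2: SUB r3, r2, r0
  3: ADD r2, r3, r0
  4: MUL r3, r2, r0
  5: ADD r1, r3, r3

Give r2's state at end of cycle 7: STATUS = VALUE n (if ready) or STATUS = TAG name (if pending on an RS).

STATUS = TAG Add1

  c1: issue ADD r3<-Add1  regs: r0:1,r1:6,r2:5,r3:Add1
  c2: issue MUL r1<-Mul1  regs: r0:1,r1:Mul1,r2:5,r3:Add1
  c3: issue SUB r3<-Add2  regs: r0:1,r1:Mul1,r2:5,r3:Add2
  c4: CDB Add1=12; issue ADD r2<-Add1  regs: r0:1,r1:Mul1,r2:Add1,r3:Add2
  c5: issue MUL r3<-Mul2  regs: r0:1,r1:Mul1,r2:Add1,r3:Mul2
  c6: CDB Add2=4; issue ADD r1<-Add2  regs: r0:1,r1:Add2,r2:Add1,r3:Mul2
  c7: CDB Mul1=6  regs: r0:1,r1:Add2,r2:Add1,r3:Mul2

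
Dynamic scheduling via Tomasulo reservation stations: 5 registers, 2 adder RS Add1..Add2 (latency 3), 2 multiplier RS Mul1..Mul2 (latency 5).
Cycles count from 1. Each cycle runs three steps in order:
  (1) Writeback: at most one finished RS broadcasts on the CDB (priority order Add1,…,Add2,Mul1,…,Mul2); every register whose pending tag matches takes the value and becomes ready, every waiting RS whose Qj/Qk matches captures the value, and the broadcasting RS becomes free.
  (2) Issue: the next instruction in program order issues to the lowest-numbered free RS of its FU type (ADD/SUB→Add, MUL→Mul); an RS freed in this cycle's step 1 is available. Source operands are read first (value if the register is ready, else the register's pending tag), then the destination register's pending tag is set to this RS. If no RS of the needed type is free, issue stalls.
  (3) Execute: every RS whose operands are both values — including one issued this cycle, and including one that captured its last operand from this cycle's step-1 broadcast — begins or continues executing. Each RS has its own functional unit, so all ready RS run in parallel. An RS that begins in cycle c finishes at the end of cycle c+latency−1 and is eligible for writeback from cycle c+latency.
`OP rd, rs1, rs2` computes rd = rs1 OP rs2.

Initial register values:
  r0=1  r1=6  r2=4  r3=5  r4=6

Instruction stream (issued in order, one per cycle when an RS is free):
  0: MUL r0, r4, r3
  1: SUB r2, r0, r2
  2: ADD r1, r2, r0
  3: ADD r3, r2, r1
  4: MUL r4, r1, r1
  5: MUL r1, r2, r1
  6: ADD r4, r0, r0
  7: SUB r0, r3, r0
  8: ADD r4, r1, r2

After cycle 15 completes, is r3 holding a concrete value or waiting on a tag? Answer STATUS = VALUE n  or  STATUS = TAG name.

STATUS = VALUE 82

  c1: issue MUL r0<-Mul1  regs: r0:Mul1,r1:6,r2:4,r3:5,r4:6
  c2: issue SUB r2<-Add1  regs: r0:Mul1,r1:6,r2:Add1,r3:5,r4:6
  c3: issue ADD r1<-Add2  regs: r0:Mul1,r1:Add2,r2:Add1,r3:5,r4:6
  c4: stall  regs: r0:Mul1,r1:Add2,r2:Add1,r3:5,r4:6
  c5: stall  regs: r0:Mul1,r1:Add2,r2:Add1,r3:5,r4:6
  c6: CDB Mul1=30; stall  regs: r0:30,r1:Add2,r2:Add1,r3:5,r4:6
  c7: stall  regs: r0:30,r1:Add2,r2:Add1,r3:5,r4:6
  c8: stall  regs: r0:30,r1:Add2,r2:Add1,r3:5,r4:6
  c9: CDB Add1=26; issue ADD r3<-Add1  regs: r0:30,r1:Add2,r2:26,r3:Add1,r4:6
  c10: issue MUL r4<-Mul1  regs: r0:30,r1:Add2,r2:26,r3:Add1,r4:Mul1
  c11: issue MUL r1<-Mul2  regs: r0:30,r1:Mul2,r2:26,r3:Add1,r4:Mul1
  c12: CDB Add2=56; issue ADD r4<-Add2  regs: r0:30,r1:Mul2,r2:26,r3:Add1,r4:Add2
  c13: stall  regs: r0:30,r1:Mul2,r2:26,r3:Add1,r4:Add2
  c14: stall  regs: r0:30,r1:Mul2,r2:26,r3:Add1,r4:Add2
  c15: CDB Add1=82; issue SUB r0<-Add1  regs: r0:Add1,r1:Mul2,r2:26,r3:82,r4:Add2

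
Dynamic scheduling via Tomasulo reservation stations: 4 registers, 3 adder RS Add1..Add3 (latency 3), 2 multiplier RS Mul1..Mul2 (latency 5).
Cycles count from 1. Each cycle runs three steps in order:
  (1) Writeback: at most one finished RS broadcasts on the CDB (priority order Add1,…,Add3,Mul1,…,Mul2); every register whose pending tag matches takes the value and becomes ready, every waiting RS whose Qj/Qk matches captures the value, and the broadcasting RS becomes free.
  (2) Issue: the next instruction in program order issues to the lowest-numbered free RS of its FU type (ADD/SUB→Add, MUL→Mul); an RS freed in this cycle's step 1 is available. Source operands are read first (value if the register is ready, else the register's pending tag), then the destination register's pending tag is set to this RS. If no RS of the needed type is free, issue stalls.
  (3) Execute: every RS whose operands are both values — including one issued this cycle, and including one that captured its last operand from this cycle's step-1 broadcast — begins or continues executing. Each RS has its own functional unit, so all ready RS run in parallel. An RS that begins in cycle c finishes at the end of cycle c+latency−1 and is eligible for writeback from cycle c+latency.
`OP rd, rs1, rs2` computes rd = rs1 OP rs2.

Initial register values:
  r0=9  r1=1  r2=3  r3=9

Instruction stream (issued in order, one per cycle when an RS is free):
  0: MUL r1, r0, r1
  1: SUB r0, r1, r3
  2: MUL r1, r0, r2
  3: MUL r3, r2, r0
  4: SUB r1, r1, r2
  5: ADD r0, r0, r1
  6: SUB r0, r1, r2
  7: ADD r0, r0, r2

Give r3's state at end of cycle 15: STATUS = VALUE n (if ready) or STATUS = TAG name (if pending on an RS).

cycle 1: issue MUL r1<-Mul1 // r0:9,r1:Mul1,r2:3,r3:9
cycle 2: issue SUB r0<-Add1 // r0:Add1,r1:Mul1,r2:3,r3:9
cycle 3: issue MUL r1<-Mul2 // r0:Add1,r1:Mul2,r2:3,r3:9
cycle 4: stall // r0:Add1,r1:Mul2,r2:3,r3:9
cycle 5: stall // r0:Add1,r1:Mul2,r2:3,r3:9
cycle 6: CDB Mul1=9; issue MUL r3<-Mul1 // r0:Add1,r1:Mul2,r2:3,r3:Mul1
cycle 7: issue SUB r1<-Add2 // r0:Add1,r1:Add2,r2:3,r3:Mul1
cycle 8: issue ADD r0<-Add3 // r0:Add3,r1:Add2,r2:3,r3:Mul1
cycle 9: CDB Add1=0; issue SUB r0<-Add1 // r0:Add1,r1:Add2,r2:3,r3:Mul1
cycle 10: stall // r0:Add1,r1:Add2,r2:3,r3:Mul1
cycle 11: stall // r0:Add1,r1:Add2,r2:3,r3:Mul1
cycle 12: stall // r0:Add1,r1:Add2,r2:3,r3:Mul1
cycle 13: stall // r0:Add1,r1:Add2,r2:3,r3:Mul1
cycle 14: CDB Mul1=0; stall // r0:Add1,r1:Add2,r2:3,r3:0
cycle 15: CDB Mul2=0; stall // r0:Add1,r1:Add2,r2:3,r3:0

STATUS = VALUE 0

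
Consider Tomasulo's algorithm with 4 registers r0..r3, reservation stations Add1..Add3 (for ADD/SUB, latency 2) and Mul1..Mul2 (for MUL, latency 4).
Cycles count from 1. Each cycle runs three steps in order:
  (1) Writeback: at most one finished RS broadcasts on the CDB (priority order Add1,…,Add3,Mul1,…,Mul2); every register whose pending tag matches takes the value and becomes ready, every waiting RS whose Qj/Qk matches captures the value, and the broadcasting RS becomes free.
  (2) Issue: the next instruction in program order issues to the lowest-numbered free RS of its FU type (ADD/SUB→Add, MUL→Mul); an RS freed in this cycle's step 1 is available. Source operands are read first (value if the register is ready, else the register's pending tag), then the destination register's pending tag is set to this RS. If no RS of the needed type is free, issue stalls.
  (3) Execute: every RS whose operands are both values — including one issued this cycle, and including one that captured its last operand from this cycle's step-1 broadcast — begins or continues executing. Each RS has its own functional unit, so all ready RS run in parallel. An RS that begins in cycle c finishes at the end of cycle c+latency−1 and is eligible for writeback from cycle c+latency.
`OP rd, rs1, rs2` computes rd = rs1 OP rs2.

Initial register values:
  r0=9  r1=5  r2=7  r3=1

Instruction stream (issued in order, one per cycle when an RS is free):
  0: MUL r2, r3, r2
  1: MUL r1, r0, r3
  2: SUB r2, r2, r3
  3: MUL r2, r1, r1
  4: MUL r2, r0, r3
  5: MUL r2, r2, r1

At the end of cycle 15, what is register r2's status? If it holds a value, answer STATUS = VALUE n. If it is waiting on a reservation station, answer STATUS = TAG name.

cycle 1: issue MUL r2<-Mul1 // r0:9,r1:5,r2:Mul1,r3:1
cycle 2: issue MUL r1<-Mul2 // r0:9,r1:Mul2,r2:Mul1,r3:1
cycle 3: issue SUB r2<-Add1 // r0:9,r1:Mul2,r2:Add1,r3:1
cycle 4: stall // r0:9,r1:Mul2,r2:Add1,r3:1
cycle 5: CDB Mul1=7; issue MUL r2<-Mul1 // r0:9,r1:Mul2,r2:Mul1,r3:1
cycle 6: CDB Mul2=9; issue MUL r2<-Mul2 // r0:9,r1:9,r2:Mul2,r3:1
cycle 7: CDB Add1=6; stall // r0:9,r1:9,r2:Mul2,r3:1
cycle 8: stall // r0:9,r1:9,r2:Mul2,r3:1
cycle 9: stall // r0:9,r1:9,r2:Mul2,r3:1
cycle 10: CDB Mul1=81; issue MUL r2<-Mul1 // r0:9,r1:9,r2:Mul1,r3:1
cycle 11: CDB Mul2=9 // r0:9,r1:9,r2:Mul1,r3:1
cycle 12: - // r0:9,r1:9,r2:Mul1,r3:1
cycle 13: - // r0:9,r1:9,r2:Mul1,r3:1
cycle 14: - // r0:9,r1:9,r2:Mul1,r3:1
cycle 15: CDB Mul1=81 // r0:9,r1:9,r2:81,r3:1

STATUS = VALUE 81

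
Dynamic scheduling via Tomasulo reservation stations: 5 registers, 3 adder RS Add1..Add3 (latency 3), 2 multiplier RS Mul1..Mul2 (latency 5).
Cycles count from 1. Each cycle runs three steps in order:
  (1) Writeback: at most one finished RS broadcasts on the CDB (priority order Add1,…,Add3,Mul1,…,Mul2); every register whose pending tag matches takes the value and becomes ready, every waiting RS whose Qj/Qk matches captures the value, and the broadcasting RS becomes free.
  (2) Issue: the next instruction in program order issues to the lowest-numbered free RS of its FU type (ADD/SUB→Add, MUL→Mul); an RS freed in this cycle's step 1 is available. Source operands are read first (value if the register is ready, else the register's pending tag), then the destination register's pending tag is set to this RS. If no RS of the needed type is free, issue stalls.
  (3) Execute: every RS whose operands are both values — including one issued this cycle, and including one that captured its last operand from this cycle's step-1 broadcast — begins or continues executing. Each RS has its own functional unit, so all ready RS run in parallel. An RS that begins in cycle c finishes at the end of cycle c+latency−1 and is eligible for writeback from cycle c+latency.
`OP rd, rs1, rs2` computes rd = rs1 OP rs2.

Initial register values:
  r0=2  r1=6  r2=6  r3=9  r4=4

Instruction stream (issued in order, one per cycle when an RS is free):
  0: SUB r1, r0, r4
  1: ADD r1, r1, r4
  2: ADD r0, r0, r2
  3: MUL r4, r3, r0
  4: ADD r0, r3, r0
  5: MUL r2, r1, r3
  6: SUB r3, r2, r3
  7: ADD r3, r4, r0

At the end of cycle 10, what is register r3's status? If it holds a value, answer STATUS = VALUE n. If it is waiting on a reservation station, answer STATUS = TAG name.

STATUS = TAG Add3

  c1: issue SUB r1<-Add1  regs: r0:2,r1:Add1,r2:6,r3:9,r4:4
  c2: issue ADD r1<-Add2  regs: r0:2,r1:Add2,r2:6,r3:9,r4:4
  c3: issue ADD r0<-Add3  regs: r0:Add3,r1:Add2,r2:6,r3:9,r4:4
  c4: CDB Add1=-2; issue MUL r4<-Mul1  regs: r0:Add3,r1:Add2,r2:6,r3:9,r4:Mul1
  c5: issue ADD r0<-Add1  regs: r0:Add1,r1:Add2,r2:6,r3:9,r4:Mul1
  c6: CDB Add3=8; issue MUL r2<-Mul2  regs: r0:Add1,r1:Add2,r2:Mul2,r3:9,r4:Mul1
  c7: CDB Add2=2; issue SUB r3<-Add2  regs: r0:Add1,r1:2,r2:Mul2,r3:Add2,r4:Mul1
  c8: issue ADD r3<-Add3  regs: r0:Add1,r1:2,r2:Mul2,r3:Add3,r4:Mul1
  c9: CDB Add1=17  regs: r0:17,r1:2,r2:Mul2,r3:Add3,r4:Mul1
  c10: -  regs: r0:17,r1:2,r2:Mul2,r3:Add3,r4:Mul1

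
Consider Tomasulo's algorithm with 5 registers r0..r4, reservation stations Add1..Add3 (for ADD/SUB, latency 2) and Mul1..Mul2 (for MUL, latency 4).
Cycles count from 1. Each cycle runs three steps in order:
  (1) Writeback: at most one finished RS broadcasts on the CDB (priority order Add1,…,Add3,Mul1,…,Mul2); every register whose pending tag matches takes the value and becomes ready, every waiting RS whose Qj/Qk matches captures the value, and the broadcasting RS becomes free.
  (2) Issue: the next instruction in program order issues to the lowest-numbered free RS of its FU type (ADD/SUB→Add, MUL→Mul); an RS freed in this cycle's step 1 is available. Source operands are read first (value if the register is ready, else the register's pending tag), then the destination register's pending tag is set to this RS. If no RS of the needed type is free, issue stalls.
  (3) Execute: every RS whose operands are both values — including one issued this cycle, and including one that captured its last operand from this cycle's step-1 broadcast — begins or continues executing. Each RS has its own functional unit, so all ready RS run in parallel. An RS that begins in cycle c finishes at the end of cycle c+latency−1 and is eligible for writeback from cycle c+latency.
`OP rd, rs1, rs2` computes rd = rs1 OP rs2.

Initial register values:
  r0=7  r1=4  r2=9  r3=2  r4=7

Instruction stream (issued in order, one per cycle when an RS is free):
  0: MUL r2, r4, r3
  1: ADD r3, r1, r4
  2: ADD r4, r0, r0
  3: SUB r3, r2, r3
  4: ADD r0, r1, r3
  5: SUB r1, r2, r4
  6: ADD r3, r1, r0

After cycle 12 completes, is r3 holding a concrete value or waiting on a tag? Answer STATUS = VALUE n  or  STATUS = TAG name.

STATUS = VALUE 7

c1: issue MUL r2<-Mul1 | r0:7,r1:4,r2:Mul1,r3:2,r4:7
c2: issue ADD r3<-Add1 | r0:7,r1:4,r2:Mul1,r3:Add1,r4:7
c3: issue ADD r4<-Add2 | r0:7,r1:4,r2:Mul1,r3:Add1,r4:Add2
c4: CDB Add1=11; issue SUB r3<-Add1 | r0:7,r1:4,r2:Mul1,r3:Add1,r4:Add2
c5: CDB Add2=14; issue ADD r0<-Add2 | r0:Add2,r1:4,r2:Mul1,r3:Add1,r4:14
c6: CDB Mul1=14; issue SUB r1<-Add3 | r0:Add2,r1:Add3,r2:14,r3:Add1,r4:14
c7: stall | r0:Add2,r1:Add3,r2:14,r3:Add1,r4:14
c8: CDB Add1=3; issue ADD r3<-Add1 | r0:Add2,r1:Add3,r2:14,r3:Add1,r4:14
c9: CDB Add3=0 | r0:Add2,r1:0,r2:14,r3:Add1,r4:14
c10: CDB Add2=7 | r0:7,r1:0,r2:14,r3:Add1,r4:14
c11: - | r0:7,r1:0,r2:14,r3:Add1,r4:14
c12: CDB Add1=7 | r0:7,r1:0,r2:14,r3:7,r4:14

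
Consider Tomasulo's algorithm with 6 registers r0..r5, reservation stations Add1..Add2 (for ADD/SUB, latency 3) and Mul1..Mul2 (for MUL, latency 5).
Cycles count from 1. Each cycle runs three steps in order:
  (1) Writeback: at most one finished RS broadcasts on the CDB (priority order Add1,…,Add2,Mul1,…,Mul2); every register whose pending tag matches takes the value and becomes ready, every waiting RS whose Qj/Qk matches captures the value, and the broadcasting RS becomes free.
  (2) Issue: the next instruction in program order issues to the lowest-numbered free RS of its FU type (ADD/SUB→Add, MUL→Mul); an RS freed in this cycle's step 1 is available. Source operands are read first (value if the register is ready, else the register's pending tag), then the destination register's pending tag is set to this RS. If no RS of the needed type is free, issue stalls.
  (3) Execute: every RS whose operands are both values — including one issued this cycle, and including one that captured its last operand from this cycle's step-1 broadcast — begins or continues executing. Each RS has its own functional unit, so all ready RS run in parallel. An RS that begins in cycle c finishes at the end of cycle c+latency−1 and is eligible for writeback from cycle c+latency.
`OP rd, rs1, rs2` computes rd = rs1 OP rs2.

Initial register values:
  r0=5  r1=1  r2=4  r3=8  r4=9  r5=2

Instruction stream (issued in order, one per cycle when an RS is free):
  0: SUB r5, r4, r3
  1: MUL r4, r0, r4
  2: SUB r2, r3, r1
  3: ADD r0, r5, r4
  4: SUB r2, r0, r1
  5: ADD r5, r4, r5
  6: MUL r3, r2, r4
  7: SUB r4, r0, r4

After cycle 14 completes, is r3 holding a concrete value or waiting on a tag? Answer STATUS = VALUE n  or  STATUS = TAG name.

STATUS = TAG Mul1

c1: issue SUB r5<-Add1 | r0:5,r1:1,r2:4,r3:8,r4:9,r5:Add1
c2: issue MUL r4<-Mul1 | r0:5,r1:1,r2:4,r3:8,r4:Mul1,r5:Add1
c3: issue SUB r2<-Add2 | r0:5,r1:1,r2:Add2,r3:8,r4:Mul1,r5:Add1
c4: CDB Add1=1; issue ADD r0<-Add1 | r0:Add1,r1:1,r2:Add2,r3:8,r4:Mul1,r5:1
c5: stall | r0:Add1,r1:1,r2:Add2,r3:8,r4:Mul1,r5:1
c6: CDB Add2=7; issue SUB r2<-Add2 | r0:Add1,r1:1,r2:Add2,r3:8,r4:Mul1,r5:1
c7: CDB Mul1=45; stall | r0:Add1,r1:1,r2:Add2,r3:8,r4:45,r5:1
c8: stall | r0:Add1,r1:1,r2:Add2,r3:8,r4:45,r5:1
c9: stall | r0:Add1,r1:1,r2:Add2,r3:8,r4:45,r5:1
c10: CDB Add1=46; issue ADD r5<-Add1 | r0:46,r1:1,r2:Add2,r3:8,r4:45,r5:Add1
c11: issue MUL r3<-Mul1 | r0:46,r1:1,r2:Add2,r3:Mul1,r4:45,r5:Add1
c12: stall | r0:46,r1:1,r2:Add2,r3:Mul1,r4:45,r5:Add1
c13: CDB Add1=46; issue SUB r4<-Add1 | r0:46,r1:1,r2:Add2,r3:Mul1,r4:Add1,r5:46
c14: CDB Add2=45 | r0:46,r1:1,r2:45,r3:Mul1,r4:Add1,r5:46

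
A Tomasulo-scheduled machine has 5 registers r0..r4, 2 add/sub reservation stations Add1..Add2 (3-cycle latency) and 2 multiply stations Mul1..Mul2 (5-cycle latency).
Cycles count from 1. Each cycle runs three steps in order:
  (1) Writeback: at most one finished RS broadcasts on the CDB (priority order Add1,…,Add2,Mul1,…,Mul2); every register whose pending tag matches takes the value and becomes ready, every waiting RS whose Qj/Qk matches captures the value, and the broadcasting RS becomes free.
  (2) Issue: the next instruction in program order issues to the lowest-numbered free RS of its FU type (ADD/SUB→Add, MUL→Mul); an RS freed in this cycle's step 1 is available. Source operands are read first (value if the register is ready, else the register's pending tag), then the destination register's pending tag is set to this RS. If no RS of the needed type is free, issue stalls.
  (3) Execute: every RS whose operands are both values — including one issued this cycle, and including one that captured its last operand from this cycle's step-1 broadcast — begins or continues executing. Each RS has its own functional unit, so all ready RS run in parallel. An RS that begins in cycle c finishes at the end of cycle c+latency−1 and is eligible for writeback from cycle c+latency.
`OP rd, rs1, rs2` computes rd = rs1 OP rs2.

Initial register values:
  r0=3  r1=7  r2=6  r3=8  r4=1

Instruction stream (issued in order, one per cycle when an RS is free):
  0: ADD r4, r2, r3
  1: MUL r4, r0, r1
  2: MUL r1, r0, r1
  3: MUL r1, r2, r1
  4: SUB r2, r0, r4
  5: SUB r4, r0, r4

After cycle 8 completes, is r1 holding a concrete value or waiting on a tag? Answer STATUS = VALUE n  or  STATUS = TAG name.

STATUS = TAG Mul1

cycle 1: issue ADD r4<-Add1 // r0:3,r1:7,r2:6,r3:8,r4:Add1
cycle 2: issue MUL r4<-Mul1 // r0:3,r1:7,r2:6,r3:8,r4:Mul1
cycle 3: issue MUL r1<-Mul2 // r0:3,r1:Mul2,r2:6,r3:8,r4:Mul1
cycle 4: CDB Add1=14; stall // r0:3,r1:Mul2,r2:6,r3:8,r4:Mul1
cycle 5: stall // r0:3,r1:Mul2,r2:6,r3:8,r4:Mul1
cycle 6: stall // r0:3,r1:Mul2,r2:6,r3:8,r4:Mul1
cycle 7: CDB Mul1=21; issue MUL r1<-Mul1 // r0:3,r1:Mul1,r2:6,r3:8,r4:21
cycle 8: CDB Mul2=21; issue SUB r2<-Add1 // r0:3,r1:Mul1,r2:Add1,r3:8,r4:21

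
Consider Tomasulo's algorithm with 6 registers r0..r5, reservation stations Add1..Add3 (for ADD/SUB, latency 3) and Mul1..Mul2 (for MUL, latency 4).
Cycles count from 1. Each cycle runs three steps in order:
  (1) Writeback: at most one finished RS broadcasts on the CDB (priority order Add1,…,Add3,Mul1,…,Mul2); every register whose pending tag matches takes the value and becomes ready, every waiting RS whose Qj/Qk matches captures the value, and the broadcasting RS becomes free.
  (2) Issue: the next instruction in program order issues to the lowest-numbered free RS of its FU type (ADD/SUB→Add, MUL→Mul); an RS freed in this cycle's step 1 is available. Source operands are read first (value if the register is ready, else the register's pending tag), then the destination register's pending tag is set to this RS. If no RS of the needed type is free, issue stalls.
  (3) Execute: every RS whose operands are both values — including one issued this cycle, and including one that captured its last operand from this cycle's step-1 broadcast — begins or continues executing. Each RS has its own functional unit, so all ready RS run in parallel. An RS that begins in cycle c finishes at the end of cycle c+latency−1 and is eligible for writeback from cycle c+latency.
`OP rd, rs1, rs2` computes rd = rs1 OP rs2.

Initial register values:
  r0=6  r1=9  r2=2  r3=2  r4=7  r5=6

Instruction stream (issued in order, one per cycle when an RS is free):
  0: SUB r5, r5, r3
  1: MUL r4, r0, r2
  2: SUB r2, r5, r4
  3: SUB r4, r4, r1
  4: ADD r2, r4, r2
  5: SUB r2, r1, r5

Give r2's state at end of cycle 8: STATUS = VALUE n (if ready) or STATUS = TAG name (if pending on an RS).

STATUS = TAG Add3

c1: issue SUB r5<-Add1 | r0:6,r1:9,r2:2,r3:2,r4:7,r5:Add1
c2: issue MUL r4<-Mul1 | r0:6,r1:9,r2:2,r3:2,r4:Mul1,r5:Add1
c3: issue SUB r2<-Add2 | r0:6,r1:9,r2:Add2,r3:2,r4:Mul1,r5:Add1
c4: CDB Add1=4; issue SUB r4<-Add1 | r0:6,r1:9,r2:Add2,r3:2,r4:Add1,r5:4
c5: issue ADD r2<-Add3 | r0:6,r1:9,r2:Add3,r3:2,r4:Add1,r5:4
c6: CDB Mul1=12; stall | r0:6,r1:9,r2:Add3,r3:2,r4:Add1,r5:4
c7: stall | r0:6,r1:9,r2:Add3,r3:2,r4:Add1,r5:4
c8: stall | r0:6,r1:9,r2:Add3,r3:2,r4:Add1,r5:4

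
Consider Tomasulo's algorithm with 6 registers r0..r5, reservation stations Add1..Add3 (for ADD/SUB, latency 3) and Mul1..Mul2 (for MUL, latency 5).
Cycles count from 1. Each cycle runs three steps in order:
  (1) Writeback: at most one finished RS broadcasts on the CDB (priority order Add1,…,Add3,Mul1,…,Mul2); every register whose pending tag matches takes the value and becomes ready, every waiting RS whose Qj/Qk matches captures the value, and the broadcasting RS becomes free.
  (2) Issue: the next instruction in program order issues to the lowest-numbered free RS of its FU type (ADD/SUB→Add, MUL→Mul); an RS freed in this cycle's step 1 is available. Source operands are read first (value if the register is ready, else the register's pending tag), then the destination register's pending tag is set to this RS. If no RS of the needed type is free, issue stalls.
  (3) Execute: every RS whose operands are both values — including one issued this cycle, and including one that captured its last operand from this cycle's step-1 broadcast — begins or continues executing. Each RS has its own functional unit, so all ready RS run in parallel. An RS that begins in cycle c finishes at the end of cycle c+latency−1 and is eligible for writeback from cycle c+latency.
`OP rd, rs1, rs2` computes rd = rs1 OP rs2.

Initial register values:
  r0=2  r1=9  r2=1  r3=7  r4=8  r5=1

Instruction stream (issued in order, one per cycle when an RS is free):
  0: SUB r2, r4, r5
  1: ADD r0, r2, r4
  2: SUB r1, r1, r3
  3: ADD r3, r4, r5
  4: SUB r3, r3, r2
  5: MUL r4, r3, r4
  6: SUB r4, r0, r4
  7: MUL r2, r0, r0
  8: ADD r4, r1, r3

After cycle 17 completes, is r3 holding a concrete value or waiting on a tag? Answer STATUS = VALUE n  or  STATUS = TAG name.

STATUS = VALUE 2

cycle 1: issue SUB r2<-Add1 // r0:2,r1:9,r2:Add1,r3:7,r4:8,r5:1
cycle 2: issue ADD r0<-Add2 // r0:Add2,r1:9,r2:Add1,r3:7,r4:8,r5:1
cycle 3: issue SUB r1<-Add3 // r0:Add2,r1:Add3,r2:Add1,r3:7,r4:8,r5:1
cycle 4: CDB Add1=7; issue ADD r3<-Add1 // r0:Add2,r1:Add3,r2:7,r3:Add1,r4:8,r5:1
cycle 5: stall // r0:Add2,r1:Add3,r2:7,r3:Add1,r4:8,r5:1
cycle 6: CDB Add3=2; issue SUB r3<-Add3 // r0:Add2,r1:2,r2:7,r3:Add3,r4:8,r5:1
cycle 7: CDB Add1=9; issue MUL r4<-Mul1 // r0:Add2,r1:2,r2:7,r3:Add3,r4:Mul1,r5:1
cycle 8: CDB Add2=15; issue SUB r4<-Add1 // r0:15,r1:2,r2:7,r3:Add3,r4:Add1,r5:1
cycle 9: issue MUL r2<-Mul2 // r0:15,r1:2,r2:Mul2,r3:Add3,r4:Add1,r5:1
cycle 10: CDB Add3=2; issue ADD r4<-Add2 // r0:15,r1:2,r2:Mul2,r3:2,r4:Add2,r5:1
cycle 11: - // r0:15,r1:2,r2:Mul2,r3:2,r4:Add2,r5:1
cycle 12: - // r0:15,r1:2,r2:Mul2,r3:2,r4:Add2,r5:1
cycle 13: CDB Add2=4 // r0:15,r1:2,r2:Mul2,r3:2,r4:4,r5:1
cycle 14: CDB Mul2=225 // r0:15,r1:2,r2:225,r3:2,r4:4,r5:1
cycle 15: CDB Mul1=16 // r0:15,r1:2,r2:225,r3:2,r4:4,r5:1
cycle 16: - // r0:15,r1:2,r2:225,r3:2,r4:4,r5:1
cycle 17: - // r0:15,r1:2,r2:225,r3:2,r4:4,r5:1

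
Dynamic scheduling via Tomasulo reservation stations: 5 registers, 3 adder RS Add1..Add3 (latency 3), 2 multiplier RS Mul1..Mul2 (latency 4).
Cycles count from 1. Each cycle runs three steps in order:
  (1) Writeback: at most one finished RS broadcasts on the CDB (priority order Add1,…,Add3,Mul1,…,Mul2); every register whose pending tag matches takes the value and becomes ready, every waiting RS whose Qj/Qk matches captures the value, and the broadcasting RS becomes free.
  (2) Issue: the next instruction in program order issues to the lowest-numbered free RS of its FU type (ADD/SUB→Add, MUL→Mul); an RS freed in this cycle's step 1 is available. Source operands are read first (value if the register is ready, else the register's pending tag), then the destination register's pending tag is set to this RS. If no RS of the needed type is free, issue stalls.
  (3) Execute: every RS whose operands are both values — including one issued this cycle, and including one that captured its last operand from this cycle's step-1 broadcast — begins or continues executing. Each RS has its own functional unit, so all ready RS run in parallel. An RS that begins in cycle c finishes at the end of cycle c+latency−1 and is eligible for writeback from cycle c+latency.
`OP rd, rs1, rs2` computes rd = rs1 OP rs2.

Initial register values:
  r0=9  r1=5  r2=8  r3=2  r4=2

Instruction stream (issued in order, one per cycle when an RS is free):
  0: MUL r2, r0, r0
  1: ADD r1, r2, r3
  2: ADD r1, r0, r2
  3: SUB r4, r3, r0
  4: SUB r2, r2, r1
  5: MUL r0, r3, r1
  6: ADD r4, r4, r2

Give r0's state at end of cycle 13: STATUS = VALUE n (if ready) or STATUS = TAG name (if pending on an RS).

STATUS = VALUE 180

  c1: issue MUL r2<-Mul1  regs: r0:9,r1:5,r2:Mul1,r3:2,r4:2
  c2: issue ADD r1<-Add1  regs: r0:9,r1:Add1,r2:Mul1,r3:2,r4:2
  c3: issue ADD r1<-Add2  regs: r0:9,r1:Add2,r2:Mul1,r3:2,r4:2
  c4: issue SUB r4<-Add3  regs: r0:9,r1:Add2,r2:Mul1,r3:2,r4:Add3
  c5: CDB Mul1=81; stall  regs: r0:9,r1:Add2,r2:81,r3:2,r4:Add3
  c6: stall  regs: r0:9,r1:Add2,r2:81,r3:2,r4:Add3
  c7: CDB Add3=-7; issue SUB r2<-Add3  regs: r0:9,r1:Add2,r2:Add3,r3:2,r4:-7
  c8: CDB Add1=83; issue MUL r0<-Mul1  regs: r0:Mul1,r1:Add2,r2:Add3,r3:2,r4:-7
  c9: CDB Add2=90; issue ADD r4<-Add1  regs: r0:Mul1,r1:90,r2:Add3,r3:2,r4:Add1
  c10: -  regs: r0:Mul1,r1:90,r2:Add3,r3:2,r4:Add1
  c11: -  regs: r0:Mul1,r1:90,r2:Add3,r3:2,r4:Add1
  c12: CDB Add3=-9  regs: r0:Mul1,r1:90,r2:-9,r3:2,r4:Add1
  c13: CDB Mul1=180  regs: r0:180,r1:90,r2:-9,r3:2,r4:Add1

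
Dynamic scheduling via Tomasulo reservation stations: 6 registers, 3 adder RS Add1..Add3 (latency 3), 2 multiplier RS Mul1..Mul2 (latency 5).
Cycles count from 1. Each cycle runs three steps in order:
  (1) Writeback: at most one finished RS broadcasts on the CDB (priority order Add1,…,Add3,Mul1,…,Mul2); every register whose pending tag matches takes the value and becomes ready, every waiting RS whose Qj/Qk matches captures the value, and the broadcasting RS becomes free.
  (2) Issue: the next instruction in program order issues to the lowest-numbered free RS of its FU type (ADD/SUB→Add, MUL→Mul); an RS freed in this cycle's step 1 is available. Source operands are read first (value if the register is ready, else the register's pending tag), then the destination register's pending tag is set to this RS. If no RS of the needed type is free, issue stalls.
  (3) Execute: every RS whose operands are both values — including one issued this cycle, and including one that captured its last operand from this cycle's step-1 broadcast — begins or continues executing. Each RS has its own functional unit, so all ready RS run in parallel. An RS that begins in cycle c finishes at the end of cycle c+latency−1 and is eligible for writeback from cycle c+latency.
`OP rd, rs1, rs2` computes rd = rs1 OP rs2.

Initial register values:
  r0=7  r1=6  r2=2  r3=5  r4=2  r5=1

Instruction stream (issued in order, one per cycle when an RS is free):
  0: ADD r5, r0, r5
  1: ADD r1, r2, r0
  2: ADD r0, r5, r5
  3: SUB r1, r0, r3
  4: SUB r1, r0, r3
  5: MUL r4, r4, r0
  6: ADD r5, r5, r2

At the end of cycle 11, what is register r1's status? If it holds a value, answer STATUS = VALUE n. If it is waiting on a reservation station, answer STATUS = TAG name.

cycle 1: issue ADD r5<-Add1 // r0:7,r1:6,r2:2,r3:5,r4:2,r5:Add1
cycle 2: issue ADD r1<-Add2 // r0:7,r1:Add2,r2:2,r3:5,r4:2,r5:Add1
cycle 3: issue ADD r0<-Add3 // r0:Add3,r1:Add2,r2:2,r3:5,r4:2,r5:Add1
cycle 4: CDB Add1=8; issue SUB r1<-Add1 // r0:Add3,r1:Add1,r2:2,r3:5,r4:2,r5:8
cycle 5: CDB Add2=9; issue SUB r1<-Add2 // r0:Add3,r1:Add2,r2:2,r3:5,r4:2,r5:8
cycle 6: issue MUL r4<-Mul1 // r0:Add3,r1:Add2,r2:2,r3:5,r4:Mul1,r5:8
cycle 7: CDB Add3=16; issue ADD r5<-Add3 // r0:16,r1:Add2,r2:2,r3:5,r4:Mul1,r5:Add3
cycle 8: - // r0:16,r1:Add2,r2:2,r3:5,r4:Mul1,r5:Add3
cycle 9: - // r0:16,r1:Add2,r2:2,r3:5,r4:Mul1,r5:Add3
cycle 10: CDB Add1=11 // r0:16,r1:Add2,r2:2,r3:5,r4:Mul1,r5:Add3
cycle 11: CDB Add2=11 // r0:16,r1:11,r2:2,r3:5,r4:Mul1,r5:Add3

STATUS = VALUE 11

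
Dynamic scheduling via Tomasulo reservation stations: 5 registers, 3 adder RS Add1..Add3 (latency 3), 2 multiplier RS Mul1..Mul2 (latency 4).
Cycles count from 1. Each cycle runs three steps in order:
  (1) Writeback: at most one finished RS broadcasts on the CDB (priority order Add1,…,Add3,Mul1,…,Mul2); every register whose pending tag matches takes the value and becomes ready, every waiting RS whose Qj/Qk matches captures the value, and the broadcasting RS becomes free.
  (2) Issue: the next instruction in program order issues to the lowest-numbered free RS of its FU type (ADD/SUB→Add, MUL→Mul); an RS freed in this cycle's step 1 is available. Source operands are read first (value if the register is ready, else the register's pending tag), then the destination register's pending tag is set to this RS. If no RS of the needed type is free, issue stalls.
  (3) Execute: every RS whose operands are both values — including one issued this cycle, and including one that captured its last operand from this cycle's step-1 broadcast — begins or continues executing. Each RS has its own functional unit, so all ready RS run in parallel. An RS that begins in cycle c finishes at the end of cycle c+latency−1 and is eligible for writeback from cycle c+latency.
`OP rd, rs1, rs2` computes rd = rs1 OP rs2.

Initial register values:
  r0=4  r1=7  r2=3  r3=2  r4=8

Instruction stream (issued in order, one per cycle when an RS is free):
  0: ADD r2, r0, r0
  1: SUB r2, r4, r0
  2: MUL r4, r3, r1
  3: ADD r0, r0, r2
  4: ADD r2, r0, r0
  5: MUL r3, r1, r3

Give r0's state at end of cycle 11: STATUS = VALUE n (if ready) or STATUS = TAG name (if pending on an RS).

cycle 1: issue ADD r2<-Add1 // r0:4,r1:7,r2:Add1,r3:2,r4:8
cycle 2: issue SUB r2<-Add2 // r0:4,r1:7,r2:Add2,r3:2,r4:8
cycle 3: issue MUL r4<-Mul1 // r0:4,r1:7,r2:Add2,r3:2,r4:Mul1
cycle 4: CDB Add1=8; issue ADD r0<-Add1 // r0:Add1,r1:7,r2:Add2,r3:2,r4:Mul1
cycle 5: CDB Add2=4; issue ADD r2<-Add2 // r0:Add1,r1:7,r2:Add2,r3:2,r4:Mul1
cycle 6: issue MUL r3<-Mul2 // r0:Add1,r1:7,r2:Add2,r3:Mul2,r4:Mul1
cycle 7: CDB Mul1=14 // r0:Add1,r1:7,r2:Add2,r3:Mul2,r4:14
cycle 8: CDB Add1=8 // r0:8,r1:7,r2:Add2,r3:Mul2,r4:14
cycle 9: - // r0:8,r1:7,r2:Add2,r3:Mul2,r4:14
cycle 10: CDB Mul2=14 // r0:8,r1:7,r2:Add2,r3:14,r4:14
cycle 11: CDB Add2=16 // r0:8,r1:7,r2:16,r3:14,r4:14

STATUS = VALUE 8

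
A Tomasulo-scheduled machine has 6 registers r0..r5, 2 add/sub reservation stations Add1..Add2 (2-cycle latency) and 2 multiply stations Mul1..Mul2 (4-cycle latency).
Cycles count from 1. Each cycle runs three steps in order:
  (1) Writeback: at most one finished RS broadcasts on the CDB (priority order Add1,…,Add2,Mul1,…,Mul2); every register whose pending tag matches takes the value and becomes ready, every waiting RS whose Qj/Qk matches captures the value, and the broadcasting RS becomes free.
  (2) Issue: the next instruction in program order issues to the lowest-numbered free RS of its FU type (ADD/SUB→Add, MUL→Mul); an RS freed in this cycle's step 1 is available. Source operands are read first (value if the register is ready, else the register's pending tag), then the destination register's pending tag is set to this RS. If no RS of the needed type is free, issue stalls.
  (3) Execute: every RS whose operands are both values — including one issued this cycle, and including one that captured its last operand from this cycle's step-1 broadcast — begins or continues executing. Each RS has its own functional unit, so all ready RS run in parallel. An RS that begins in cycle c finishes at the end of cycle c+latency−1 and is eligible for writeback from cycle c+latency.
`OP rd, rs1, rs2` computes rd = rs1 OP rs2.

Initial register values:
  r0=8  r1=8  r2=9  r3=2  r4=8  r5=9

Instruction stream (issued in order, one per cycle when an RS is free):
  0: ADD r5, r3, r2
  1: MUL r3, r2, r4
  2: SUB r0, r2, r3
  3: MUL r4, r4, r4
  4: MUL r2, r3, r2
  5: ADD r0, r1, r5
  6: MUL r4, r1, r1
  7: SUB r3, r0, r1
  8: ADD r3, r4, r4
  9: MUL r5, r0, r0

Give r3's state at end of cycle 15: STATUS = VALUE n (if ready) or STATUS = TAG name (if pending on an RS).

  c1: issue ADD r5<-Add1  regs: r0:8,r1:8,r2:9,r3:2,r4:8,r5:Add1
  c2: issue MUL r3<-Mul1  regs: r0:8,r1:8,r2:9,r3:Mul1,r4:8,r5:Add1
  c3: CDB Add1=11; issue SUB r0<-Add1  regs: r0:Add1,r1:8,r2:9,r3:Mul1,r4:8,r5:11
  c4: issue MUL r4<-Mul2  regs: r0:Add1,r1:8,r2:9,r3:Mul1,r4:Mul2,r5:11
  c5: stall  regs: r0:Add1,r1:8,r2:9,r3:Mul1,r4:Mul2,r5:11
  c6: CDB Mul1=72; issue MUL r2<-Mul1  regs: r0:Add1,r1:8,r2:Mul1,r3:72,r4:Mul2,r5:11
  c7: issue ADD r0<-Add2  regs: r0:Add2,r1:8,r2:Mul1,r3:72,r4:Mul2,r5:11
  c8: CDB Add1=-63; stall  regs: r0:Add2,r1:8,r2:Mul1,r3:72,r4:Mul2,r5:11
  c9: CDB Add2=19; stall  regs: r0:19,r1:8,r2:Mul1,r3:72,r4:Mul2,r5:11
  c10: CDB Mul1=648; issue MUL r4<-Mul1  regs: r0:19,r1:8,r2:648,r3:72,r4:Mul1,r5:11
  c11: CDB Mul2=64; issue SUB r3<-Add1  regs: r0:19,r1:8,r2:648,r3:Add1,r4:Mul1,r5:11
  c12: issue ADD r3<-Add2  regs: r0:19,r1:8,r2:648,r3:Add2,r4:Mul1,r5:11
  c13: CDB Add1=11; issue MUL r5<-Mul2  regs: r0:19,r1:8,r2:648,r3:Add2,r4:Mul1,r5:Mul2
  c14: CDB Mul1=64  regs: r0:19,r1:8,r2:648,r3:Add2,r4:64,r5:Mul2
  c15: -  regs: r0:19,r1:8,r2:648,r3:Add2,r4:64,r5:Mul2

STATUS = TAG Add2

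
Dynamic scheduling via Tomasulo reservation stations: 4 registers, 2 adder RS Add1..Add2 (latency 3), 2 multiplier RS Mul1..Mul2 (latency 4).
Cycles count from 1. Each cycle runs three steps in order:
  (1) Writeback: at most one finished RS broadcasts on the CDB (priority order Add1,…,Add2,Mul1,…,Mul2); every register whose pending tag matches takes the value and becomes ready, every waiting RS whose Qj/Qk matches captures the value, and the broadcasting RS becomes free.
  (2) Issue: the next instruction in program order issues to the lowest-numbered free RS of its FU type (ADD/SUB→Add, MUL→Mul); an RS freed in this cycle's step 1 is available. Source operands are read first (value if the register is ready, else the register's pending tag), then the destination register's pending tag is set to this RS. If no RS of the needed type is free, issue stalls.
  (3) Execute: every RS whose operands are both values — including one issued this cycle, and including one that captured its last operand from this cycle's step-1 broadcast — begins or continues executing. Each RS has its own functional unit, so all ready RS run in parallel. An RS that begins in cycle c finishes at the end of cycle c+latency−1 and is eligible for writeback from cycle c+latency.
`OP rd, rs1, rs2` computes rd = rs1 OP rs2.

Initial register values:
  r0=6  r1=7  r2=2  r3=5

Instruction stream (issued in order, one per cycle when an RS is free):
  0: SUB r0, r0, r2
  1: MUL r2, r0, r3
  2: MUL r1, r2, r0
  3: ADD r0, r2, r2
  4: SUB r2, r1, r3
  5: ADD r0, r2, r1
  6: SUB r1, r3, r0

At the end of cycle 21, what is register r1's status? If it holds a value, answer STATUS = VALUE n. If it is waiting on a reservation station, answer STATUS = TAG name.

cycle 1: issue SUB r0<-Add1 // r0:Add1,r1:7,r2:2,r3:5
cycle 2: issue MUL r2<-Mul1 // r0:Add1,r1:7,r2:Mul1,r3:5
cycle 3: issue MUL r1<-Mul2 // r0:Add1,r1:Mul2,r2:Mul1,r3:5
cycle 4: CDB Add1=4; issue ADD r0<-Add1 // r0:Add1,r1:Mul2,r2:Mul1,r3:5
cycle 5: issue SUB r2<-Add2 // r0:Add1,r1:Mul2,r2:Add2,r3:5
cycle 6: stall // r0:Add1,r1:Mul2,r2:Add2,r3:5
cycle 7: stall // r0:Add1,r1:Mul2,r2:Add2,r3:5
cycle 8: CDB Mul1=20; stall // r0:Add1,r1:Mul2,r2:Add2,r3:5
cycle 9: stall // r0:Add1,r1:Mul2,r2:Add2,r3:5
cycle 10: stall // r0:Add1,r1:Mul2,r2:Add2,r3:5
cycle 11: CDB Add1=40; issue ADD r0<-Add1 // r0:Add1,r1:Mul2,r2:Add2,r3:5
cycle 12: CDB Mul2=80; stall // r0:Add1,r1:80,r2:Add2,r3:5
cycle 13: stall // r0:Add1,r1:80,r2:Add2,r3:5
cycle 14: stall // r0:Add1,r1:80,r2:Add2,r3:5
cycle 15: CDB Add2=75; issue SUB r1<-Add2 // r0:Add1,r1:Add2,r2:75,r3:5
cycle 16: - // r0:Add1,r1:Add2,r2:75,r3:5
cycle 17: - // r0:Add1,r1:Add2,r2:75,r3:5
cycle 18: CDB Add1=155 // r0:155,r1:Add2,r2:75,r3:5
cycle 19: - // r0:155,r1:Add2,r2:75,r3:5
cycle 20: - // r0:155,r1:Add2,r2:75,r3:5
cycle 21: CDB Add2=-150 // r0:155,r1:-150,r2:75,r3:5

STATUS = VALUE -150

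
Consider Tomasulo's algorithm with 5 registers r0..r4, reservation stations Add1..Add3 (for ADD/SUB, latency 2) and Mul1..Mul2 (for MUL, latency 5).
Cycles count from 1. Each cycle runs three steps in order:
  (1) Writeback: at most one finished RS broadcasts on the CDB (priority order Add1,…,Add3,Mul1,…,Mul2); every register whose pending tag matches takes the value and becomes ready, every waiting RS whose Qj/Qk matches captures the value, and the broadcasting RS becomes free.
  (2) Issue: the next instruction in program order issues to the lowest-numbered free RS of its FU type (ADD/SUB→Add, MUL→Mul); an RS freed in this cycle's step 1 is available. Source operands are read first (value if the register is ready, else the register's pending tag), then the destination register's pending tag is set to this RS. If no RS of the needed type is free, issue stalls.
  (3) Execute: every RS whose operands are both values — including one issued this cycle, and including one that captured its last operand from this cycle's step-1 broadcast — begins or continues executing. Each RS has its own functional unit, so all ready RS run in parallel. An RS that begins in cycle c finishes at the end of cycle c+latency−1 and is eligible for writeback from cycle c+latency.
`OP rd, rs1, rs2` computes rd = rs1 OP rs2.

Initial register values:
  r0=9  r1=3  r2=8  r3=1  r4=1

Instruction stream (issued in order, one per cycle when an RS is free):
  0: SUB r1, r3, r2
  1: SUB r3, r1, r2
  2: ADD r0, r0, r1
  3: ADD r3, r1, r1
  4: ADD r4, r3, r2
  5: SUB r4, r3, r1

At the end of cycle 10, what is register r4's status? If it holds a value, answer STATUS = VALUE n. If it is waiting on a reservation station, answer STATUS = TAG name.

c1: issue SUB r1<-Add1 | r0:9,r1:Add1,r2:8,r3:1,r4:1
c2: issue SUB r3<-Add2 | r0:9,r1:Add1,r2:8,r3:Add2,r4:1
c3: CDB Add1=-7; issue ADD r0<-Add1 | r0:Add1,r1:-7,r2:8,r3:Add2,r4:1
c4: issue ADD r3<-Add3 | r0:Add1,r1:-7,r2:8,r3:Add3,r4:1
c5: CDB Add1=2; issue ADD r4<-Add1 | r0:2,r1:-7,r2:8,r3:Add3,r4:Add1
c6: CDB Add2=-15; issue SUB r4<-Add2 | r0:2,r1:-7,r2:8,r3:Add3,r4:Add2
c7: CDB Add3=-14 | r0:2,r1:-7,r2:8,r3:-14,r4:Add2
c8: - | r0:2,r1:-7,r2:8,r3:-14,r4:Add2
c9: CDB Add1=-6 | r0:2,r1:-7,r2:8,r3:-14,r4:Add2
c10: CDB Add2=-7 | r0:2,r1:-7,r2:8,r3:-14,r4:-7

STATUS = VALUE -7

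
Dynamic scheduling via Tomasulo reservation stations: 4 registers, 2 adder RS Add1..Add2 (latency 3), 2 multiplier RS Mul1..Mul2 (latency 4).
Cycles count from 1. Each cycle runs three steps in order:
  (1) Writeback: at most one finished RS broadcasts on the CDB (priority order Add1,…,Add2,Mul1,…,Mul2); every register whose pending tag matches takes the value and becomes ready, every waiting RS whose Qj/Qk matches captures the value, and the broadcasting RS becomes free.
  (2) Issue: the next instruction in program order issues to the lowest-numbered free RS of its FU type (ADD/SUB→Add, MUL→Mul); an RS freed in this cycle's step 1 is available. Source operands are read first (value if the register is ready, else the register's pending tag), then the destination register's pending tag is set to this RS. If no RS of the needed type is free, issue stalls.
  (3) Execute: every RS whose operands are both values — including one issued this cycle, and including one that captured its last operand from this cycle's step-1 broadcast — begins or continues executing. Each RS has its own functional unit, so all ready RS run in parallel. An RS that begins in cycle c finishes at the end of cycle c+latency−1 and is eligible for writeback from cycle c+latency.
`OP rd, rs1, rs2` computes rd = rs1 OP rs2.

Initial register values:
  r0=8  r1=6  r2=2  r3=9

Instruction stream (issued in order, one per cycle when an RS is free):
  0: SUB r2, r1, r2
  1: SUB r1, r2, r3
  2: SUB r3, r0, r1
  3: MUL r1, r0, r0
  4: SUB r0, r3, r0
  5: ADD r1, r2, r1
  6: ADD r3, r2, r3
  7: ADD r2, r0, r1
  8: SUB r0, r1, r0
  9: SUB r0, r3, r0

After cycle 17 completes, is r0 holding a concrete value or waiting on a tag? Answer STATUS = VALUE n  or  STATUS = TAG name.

STATUS = TAG Add2

cycle 1: issue SUB r2<-Add1 // r0:8,r1:6,r2:Add1,r3:9
cycle 2: issue SUB r1<-Add2 // r0:8,r1:Add2,r2:Add1,r3:9
cycle 3: stall // r0:8,r1:Add2,r2:Add1,r3:9
cycle 4: CDB Add1=4; issue SUB r3<-Add1 // r0:8,r1:Add2,r2:4,r3:Add1
cycle 5: issue MUL r1<-Mul1 // r0:8,r1:Mul1,r2:4,r3:Add1
cycle 6: stall // r0:8,r1:Mul1,r2:4,r3:Add1
cycle 7: CDB Add2=-5; issue SUB r0<-Add2 // r0:Add2,r1:Mul1,r2:4,r3:Add1
cycle 8: stall // r0:Add2,r1:Mul1,r2:4,r3:Add1
cycle 9: CDB Mul1=64; stall // r0:Add2,r1:64,r2:4,r3:Add1
cycle 10: CDB Add1=13; issue ADD r1<-Add1 // r0:Add2,r1:Add1,r2:4,r3:13
cycle 11: stall // r0:Add2,r1:Add1,r2:4,r3:13
cycle 12: stall // r0:Add2,r1:Add1,r2:4,r3:13
cycle 13: CDB Add1=68; issue ADD r3<-Add1 // r0:Add2,r1:68,r2:4,r3:Add1
cycle 14: CDB Add2=5; issue ADD r2<-Add2 // r0:5,r1:68,r2:Add2,r3:Add1
cycle 15: stall // r0:5,r1:68,r2:Add2,r3:Add1
cycle 16: CDB Add1=17; issue SUB r0<-Add1 // r0:Add1,r1:68,r2:Add2,r3:17
cycle 17: CDB Add2=73; issue SUB r0<-Add2 // r0:Add2,r1:68,r2:73,r3:17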